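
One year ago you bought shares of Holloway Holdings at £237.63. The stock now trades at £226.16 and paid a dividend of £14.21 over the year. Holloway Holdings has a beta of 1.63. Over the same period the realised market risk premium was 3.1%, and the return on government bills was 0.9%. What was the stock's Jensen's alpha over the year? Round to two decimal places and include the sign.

-4.80%

Realised HPR = (P1 + D1 − P0) / P0 = (226.16 + 14.21 − 237.63) / 237.63 = 2.74 / 237.63 = 1.1531%
CAPM required = R_f + β·MRP = 0.9% + 1.63 × 3.1% = 5.9530%
α = realised − required = 1.1531% − 5.9530% = -4.80%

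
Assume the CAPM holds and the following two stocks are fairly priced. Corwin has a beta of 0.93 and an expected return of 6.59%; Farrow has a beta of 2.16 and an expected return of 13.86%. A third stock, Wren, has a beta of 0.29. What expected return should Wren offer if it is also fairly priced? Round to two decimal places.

MRP (SML slope) = (13.86% − 6.59%) / (2.16 − 0.93) = 7.27% / 1.23 = 5.9106%
R_f (intercept) = 6.59% − 0.93 × 5.9106% = 1.0931%
E(R_Wren) = R_f + β × MRP = 1.0931% + 0.29 × 5.9106% = 2.81%

2.81%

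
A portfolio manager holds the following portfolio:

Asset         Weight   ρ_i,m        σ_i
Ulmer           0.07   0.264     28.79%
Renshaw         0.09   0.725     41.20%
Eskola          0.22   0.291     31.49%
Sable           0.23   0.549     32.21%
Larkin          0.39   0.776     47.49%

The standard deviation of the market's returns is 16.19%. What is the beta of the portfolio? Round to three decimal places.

1.462

β_Ulmer = 0.264 × 28.79% / 16.19% = 0.4695
β_Renshaw = 0.725 × 41.20% / 16.19% = 1.8450
β_Eskola = 0.291 × 31.49% / 16.19% = 0.5660
β_Sable = 0.549 × 32.21% / 16.19% = 1.0922
β_Larkin = 0.776 × 47.49% / 16.19% = 2.2762
β_P = Σ w_i β_i = 0.07×0.4695 + 0.09×1.8450 + 0.22×0.5660 + 0.23×1.0922 + 0.39×2.2762 = 1.4624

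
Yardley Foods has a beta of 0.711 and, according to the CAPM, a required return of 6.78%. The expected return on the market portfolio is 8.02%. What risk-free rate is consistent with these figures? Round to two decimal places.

3.73%

E(R) = R_f + β(E(R_m) − R_f) = R_f(1 − β) + β·E(R_m)
6.78% = R_f × (1 − 0.711) + 0.711 × 8.02%
6.78% = R_f × 0.289 + 5.70222%
R_f = (6.78% − 5.70222%) / 0.289 = 3.73%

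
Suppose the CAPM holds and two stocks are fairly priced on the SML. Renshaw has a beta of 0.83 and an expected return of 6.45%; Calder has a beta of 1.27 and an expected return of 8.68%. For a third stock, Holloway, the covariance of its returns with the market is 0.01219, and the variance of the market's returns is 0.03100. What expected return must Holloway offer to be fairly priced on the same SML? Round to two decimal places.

4.24%

MRP = (8.68% − 6.45%) / (1.27 − 0.83) = 5.0682%
R_f = 6.45% − 0.83 × 5.0682% = 2.2434%
β_Holloway = Cov / Var(R_m) = 0.01219 / 0.03100 = 0.3932
E(R_Holloway) = R_f + β × MRP = 2.2434% + 0.3932 × 5.0682% = 4.24%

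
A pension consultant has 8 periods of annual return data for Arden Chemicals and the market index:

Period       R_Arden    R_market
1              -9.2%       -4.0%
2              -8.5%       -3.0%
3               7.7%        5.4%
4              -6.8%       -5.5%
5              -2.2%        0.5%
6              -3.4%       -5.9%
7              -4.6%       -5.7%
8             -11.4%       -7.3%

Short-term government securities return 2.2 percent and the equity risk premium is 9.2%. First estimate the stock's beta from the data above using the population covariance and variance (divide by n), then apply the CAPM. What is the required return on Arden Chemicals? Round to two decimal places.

Mean R_i = (-9.2 − 8.5 + 7.7 − 6.8 − 2.2 − 3.4 − 4.6 − 11.4) / 8 = -4.8000%
Mean R_m = (-4.0 − 3.0 + 5.4 − 5.5 + 0.5 − 5.9 − 5.7 − 7.3) / 8 = -3.1875%
Σ(R_i − R̄_i)(R_m − R̄_m) = 147.2800  ⇒  Cov = 147.2800 / 8 = 18.4100
Σ(R_m − R̄_m)² = 123.9688  ⇒  Var(R_m) = 123.9688 / 8 = 15.4961
β = Cov / Var(R_m) = 18.4100 / 15.4961 = 1.1880
E(R) = R_f + β × MRP = 2.2% + 1.1880 × 9.2% = 13.13%

13.13%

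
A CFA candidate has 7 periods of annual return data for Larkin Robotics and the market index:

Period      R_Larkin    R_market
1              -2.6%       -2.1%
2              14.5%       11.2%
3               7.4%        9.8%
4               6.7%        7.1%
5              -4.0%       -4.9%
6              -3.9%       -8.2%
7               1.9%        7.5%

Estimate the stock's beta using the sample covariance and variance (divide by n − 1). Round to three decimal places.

0.811

Mean R_i = (-2.6 + 14.5 + 7.4 + 6.7 − 4.0 − 3.9 + 1.9) / 7 = 2.8571%
Mean R_m = (-2.1 + 11.2 + 9.8 + 7.1 − 4.9 − 8.2 + 7.5) / 7 = 2.9143%
Σ(R_i − R̄_i)(R_m − R̄_m) = 295.4943  ⇒  Cov = 295.4943 / 6 = 49.2491
Σ(R_m − R̄_m)² = 364.3486  ⇒  Var(R_m) = 364.3486 / 6 = 60.7248
β = Cov / Var(R_m) = 49.2491 / 60.7248 = 0.8110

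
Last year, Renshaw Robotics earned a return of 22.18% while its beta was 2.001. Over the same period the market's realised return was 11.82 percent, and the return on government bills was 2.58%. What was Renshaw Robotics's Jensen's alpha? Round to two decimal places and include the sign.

+1.11%

Market excess return = 11.82% − 2.58% = 9.24%
CAPM benchmark = R_f + β(R_m − R_f) = 2.58% + 2.001 × 9.24% = 21.06924%
α = actual − benchmark = 22.18% − 21.06924% = +1.11%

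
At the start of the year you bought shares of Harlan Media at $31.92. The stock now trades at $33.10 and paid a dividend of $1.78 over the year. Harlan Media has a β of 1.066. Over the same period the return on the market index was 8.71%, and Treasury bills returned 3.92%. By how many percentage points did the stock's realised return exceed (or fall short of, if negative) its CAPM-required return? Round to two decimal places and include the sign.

Realised HPR = (P1 + D1 − P0) / P0 = (33.10 + 1.78 − 31.92) / 31.92 = 2.96 / 31.92 = 9.2732%
MRP = 8.71% − 3.92% = 4.79%
CAPM required = R_f + β·MRP = 3.92% + 1.066 × 4.79% = 9.02614%
α = realised − required = 9.2732% − 9.02614% = +0.25%

+0.25%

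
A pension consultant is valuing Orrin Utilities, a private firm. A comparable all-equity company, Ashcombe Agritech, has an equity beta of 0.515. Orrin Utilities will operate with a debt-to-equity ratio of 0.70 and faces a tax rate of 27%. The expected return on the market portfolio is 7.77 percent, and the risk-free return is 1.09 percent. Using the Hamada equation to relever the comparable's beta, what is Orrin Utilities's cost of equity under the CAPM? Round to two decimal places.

β_L = β_U × [1 + (1 − t)(D/E)] = 0.515 × [1 + (1 − 0.27) × 0.70]
    = 0.515 × [1 + 0.73 × 0.70] = 0.515 × 1.5110 = 0.7782
MRP = 7.77% − 1.09% = 6.68%
E(R) = R_f + β_L × MRP = 1.09% + 0.7782 × 6.68% = 6.29%

6.29%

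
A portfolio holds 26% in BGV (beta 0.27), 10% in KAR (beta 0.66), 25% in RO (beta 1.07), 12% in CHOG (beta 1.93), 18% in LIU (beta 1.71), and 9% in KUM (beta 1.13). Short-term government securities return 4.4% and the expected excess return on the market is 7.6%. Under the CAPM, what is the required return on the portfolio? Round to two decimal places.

β_P = Σ w_i β_i = 0.26×0.27 + 0.10×0.66 + 0.25×1.07 + 0.12×1.93 + 0.18×1.71 + 0.09×1.13 = 1.0448
E(R_P) = R_f + β_P × MRP = 4.4% + 1.0448 × 7.6% = 12.34%

12.34%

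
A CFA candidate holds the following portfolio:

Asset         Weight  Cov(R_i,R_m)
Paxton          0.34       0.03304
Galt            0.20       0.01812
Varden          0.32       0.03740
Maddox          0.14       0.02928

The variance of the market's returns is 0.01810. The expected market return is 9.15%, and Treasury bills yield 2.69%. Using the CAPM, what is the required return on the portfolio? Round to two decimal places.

13.73%

β_Paxton = 0.03304 / 0.01810 = 1.8254
β_Galt = 0.01812 / 0.01810 = 1.0011
β_Varden = 0.03740 / 0.01810 = 2.0663
β_Maddox = 0.02928 / 0.01810 = 1.6177
β_P = Σ w_i β_i = 0.34×1.8254 + 0.20×1.0011 + 0.32×2.0663 + 0.14×1.6177 = 1.7086
MRP = 9.15% − 2.69% = 6.46%
E(R_P) = R_f + β_P × MRP = 2.69% + 1.7086 × 6.46% = 13.73%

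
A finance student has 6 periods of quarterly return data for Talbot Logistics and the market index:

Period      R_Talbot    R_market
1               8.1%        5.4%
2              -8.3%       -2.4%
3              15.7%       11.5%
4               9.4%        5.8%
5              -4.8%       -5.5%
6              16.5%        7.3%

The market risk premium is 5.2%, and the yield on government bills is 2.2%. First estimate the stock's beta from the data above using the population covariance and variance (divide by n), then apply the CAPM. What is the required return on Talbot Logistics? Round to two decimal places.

10.16%

Mean R_i = (8.1 − 8.3 + 15.7 + 9.4 − 4.8 + 16.5) / 6 = 6.1000%
Mean R_m = (5.4 − 2.4 + 11.5 + 5.8 − 5.5 + 7.3) / 6 = 3.6833%
Σ(R_i − R̄_i)(R_m − R̄_m) = 310.7700  ⇒  Cov = 310.7700 / 6 = 51.7950
Σ(R_m − R̄_m)² = 202.9483  ⇒  Var(R_m) = 202.9483 / 6 = 33.8247
β = Cov / Var(R_m) = 51.7950 / 33.8247 = 1.5313
E(R) = R_f + β × MRP = 2.2% + 1.5313 × 5.2% = 10.16%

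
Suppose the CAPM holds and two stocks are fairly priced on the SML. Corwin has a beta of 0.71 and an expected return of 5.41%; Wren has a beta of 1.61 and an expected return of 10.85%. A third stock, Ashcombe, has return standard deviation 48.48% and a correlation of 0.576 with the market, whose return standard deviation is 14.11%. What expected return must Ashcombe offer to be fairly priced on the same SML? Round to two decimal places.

MRP = (10.85% − 5.41%) / (1.61 − 0.71) = 6.0444%
R_f = 5.41% − 0.71 × 6.0444% = 1.1185%
β_Ashcombe = ρ·σ_i/σ_m = 0.576 × 48.48 / 14.11 = 1.9791
E(R_Ashcombe) = R_f + β × MRP = 1.1185% + 1.9791 × 6.0444% = 13.08%

13.08%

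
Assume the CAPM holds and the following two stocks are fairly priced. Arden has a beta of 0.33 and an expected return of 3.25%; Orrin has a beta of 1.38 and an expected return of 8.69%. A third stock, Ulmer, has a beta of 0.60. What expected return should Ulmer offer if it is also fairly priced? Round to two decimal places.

MRP (SML slope) = (8.69% − 3.25%) / (1.38 − 0.33) = 5.44% / 1.05 = 5.1810%
R_f (intercept) = 3.25% − 0.33 × 5.1810% = 1.5403%
E(R_Ulmer) = R_f + β × MRP = 1.5403% + 0.60 × 5.1810% = 4.65%

4.65%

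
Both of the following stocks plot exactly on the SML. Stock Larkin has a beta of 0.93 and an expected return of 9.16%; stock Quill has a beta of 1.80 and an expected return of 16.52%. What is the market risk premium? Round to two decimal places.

Both satisfy E(R) = R_f + β·MRP, so the slope of the SML is
MRP = (16.52% − 9.16%) / (1.80 − 0.93) = 7.36% / 0.87 = 8.4598%

8.46%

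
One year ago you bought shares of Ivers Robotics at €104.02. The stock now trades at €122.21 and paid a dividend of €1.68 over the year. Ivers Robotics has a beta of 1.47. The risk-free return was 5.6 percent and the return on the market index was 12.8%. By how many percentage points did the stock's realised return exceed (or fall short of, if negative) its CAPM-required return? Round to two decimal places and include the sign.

+2.92%

Realised HPR = (P1 + D1 − P0) / P0 = (122.21 + 1.68 − 104.02) / 104.02 = 19.87 / 104.02 = 19.1021%
MRP = 12.8% − 5.6% = 7.20%
CAPM required = R_f + β·MRP = 5.6% + 1.47 × 7.2% = 16.1840%
α = realised − required = 19.1021% − 16.1840% = +2.92%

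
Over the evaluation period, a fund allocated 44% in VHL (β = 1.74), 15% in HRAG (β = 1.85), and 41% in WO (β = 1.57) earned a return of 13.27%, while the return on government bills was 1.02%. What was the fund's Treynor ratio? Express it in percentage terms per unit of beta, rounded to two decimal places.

β_P = 0.44×1.74 + 0.15×1.85 + 0.41×1.57 = 1.6868
Treynor = (R_P − R_f) / β_P = (13.27% − 1.02%) / 1.6868 = 12.25% / 1.6868 = 7.26%

7.26%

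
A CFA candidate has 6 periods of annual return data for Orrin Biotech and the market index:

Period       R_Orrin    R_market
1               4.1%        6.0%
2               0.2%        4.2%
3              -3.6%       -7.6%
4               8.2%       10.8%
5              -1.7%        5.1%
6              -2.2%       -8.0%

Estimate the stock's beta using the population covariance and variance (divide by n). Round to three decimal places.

Mean R_i = (4.1 + 0.2 − 3.6 + 8.2 − 1.7 − 2.2) / 6 = 0.8333%
Mean R_m = (6.0 + 4.2 − 7.6 + 10.8 + 5.1 − 8.0) / 6 = 1.7500%
Σ(R_i − R̄_i)(R_m − R̄_m) = 141.5400  ⇒  Cov = 141.5400 / 6 = 23.5900
Σ(R_m − R̄_m)² = 299.6750  ⇒  Var(R_m) = 299.6750 / 6 = 49.9458
β = Cov / Var(R_m) = 23.5900 / 49.9458 = 0.4723

0.472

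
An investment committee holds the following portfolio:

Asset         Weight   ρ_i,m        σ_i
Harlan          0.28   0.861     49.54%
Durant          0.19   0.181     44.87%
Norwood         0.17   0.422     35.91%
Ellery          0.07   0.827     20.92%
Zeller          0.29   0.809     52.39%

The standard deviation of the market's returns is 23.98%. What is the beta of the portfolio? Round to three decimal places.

1.233

β_Harlan = 0.861 × 49.54% / 23.98% = 1.7787
β_Durant = 0.181 × 44.87% / 23.98% = 0.3387
β_Norwood = 0.422 × 35.91% / 23.98% = 0.6319
β_Ellery = 0.827 × 20.92% / 23.98% = 0.7215
β_Zeller = 0.809 × 52.39% / 23.98% = 1.7675
β_P = Σ w_i β_i = 0.28×1.7787 + 0.19×0.3387 + 0.17×0.6319 + 0.07×0.7215 + 0.29×1.7675 = 1.2329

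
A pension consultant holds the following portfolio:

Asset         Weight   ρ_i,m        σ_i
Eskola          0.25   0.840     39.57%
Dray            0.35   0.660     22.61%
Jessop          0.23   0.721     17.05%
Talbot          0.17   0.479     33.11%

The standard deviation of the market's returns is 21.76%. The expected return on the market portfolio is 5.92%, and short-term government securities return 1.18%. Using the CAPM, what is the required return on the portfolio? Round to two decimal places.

5.33%

β_Eskola = 0.840 × 39.57% / 21.76% = 1.5275
β_Dray = 0.660 × 22.61% / 21.76% = 0.6858
β_Jessop = 0.721 × 17.05% / 21.76% = 0.5649
β_Talbot = 0.479 × 33.11% / 21.76% = 0.7288
β_P = Σ w_i β_i = 0.25×1.5275 + 0.35×0.6858 + 0.23×0.5649 + 0.17×0.7288 = 0.8757
MRP = 5.92% − 1.18% = 4.74%
E(R_P) = R_f + β_P × MRP = 1.18% + 0.8757 × 4.74% = 5.33%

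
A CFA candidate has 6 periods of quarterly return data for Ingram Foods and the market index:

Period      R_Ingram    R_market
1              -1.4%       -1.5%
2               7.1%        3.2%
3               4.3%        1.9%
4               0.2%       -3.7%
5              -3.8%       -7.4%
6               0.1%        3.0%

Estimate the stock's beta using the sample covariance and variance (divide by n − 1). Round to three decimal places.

0.727

Mean R_i = (-1.4 + 7.1 + 4.3 + 0.2 − 3.8 + 0.1) / 6 = 1.0833%
Mean R_m = (-1.5 + 3.2 + 1.9 − 3.7 − 7.4 + 3.0) / 6 = -0.7500%
Σ(R_i − R̄_i)(R_m − R̄_m) = 65.5450  ⇒  Cov = 65.5450 / 5 = 13.1090
Σ(R_m − R̄_m)² = 90.1750  ⇒  Var(R_m) = 90.1750 / 5 = 18.0350
β = Cov / Var(R_m) = 13.1090 / 18.0350 = 0.7269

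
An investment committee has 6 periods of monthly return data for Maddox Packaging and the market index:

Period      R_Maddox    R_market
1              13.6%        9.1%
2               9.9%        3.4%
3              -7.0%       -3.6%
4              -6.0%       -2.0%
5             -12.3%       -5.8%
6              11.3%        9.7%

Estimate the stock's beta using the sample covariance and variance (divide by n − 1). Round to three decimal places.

Mean R_i = (13.6 + 9.9 − 7.0 − 6.0 − 12.3 + 11.3) / 6 = 1.5833%
Mean R_m = (9.1 + 3.4 − 3.6 − 2.0 − 5.8 + 9.7) / 6 = 1.8000%
Σ(R_i − R̄_i)(R_m − R̄_m) = 358.4700  ⇒  Cov = 358.4700 / 5 = 71.6940
Σ(R_m − R̄_m)² = 219.6200  ⇒  Var(R_m) = 219.6200 / 5 = 43.9240
β = Cov / Var(R_m) = 71.6940 / 43.9240 = 1.6322

1.632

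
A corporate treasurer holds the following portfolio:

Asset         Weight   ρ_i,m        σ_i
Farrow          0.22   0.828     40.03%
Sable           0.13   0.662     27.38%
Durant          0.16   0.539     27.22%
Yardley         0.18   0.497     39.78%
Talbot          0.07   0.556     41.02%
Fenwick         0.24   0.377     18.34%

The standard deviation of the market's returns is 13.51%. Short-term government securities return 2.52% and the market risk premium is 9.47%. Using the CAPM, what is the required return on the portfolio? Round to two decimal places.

15.71%

β_Farrow = 0.828 × 40.03% / 13.51% = 2.4534
β_Sable = 0.662 × 27.38% / 13.51% = 1.3416
β_Durant = 0.539 × 27.22% / 13.51% = 1.0860
β_Yardley = 0.497 × 39.78% / 13.51% = 1.4634
β_Talbot = 0.556 × 41.02% / 13.51% = 1.6882
β_Fenwick = 0.377 × 18.34% / 13.51% = 0.5118
β_P = Σ w_i β_i = 0.22×2.4534 + 0.13×1.3416 + 0.16×1.0860 + 0.18×1.4634 + 0.07×1.6882 + 0.24×0.5118 = 1.3923
E(R_P) = R_f + β_P × MRP = 2.52% + 1.3923 × 9.47% = 15.71%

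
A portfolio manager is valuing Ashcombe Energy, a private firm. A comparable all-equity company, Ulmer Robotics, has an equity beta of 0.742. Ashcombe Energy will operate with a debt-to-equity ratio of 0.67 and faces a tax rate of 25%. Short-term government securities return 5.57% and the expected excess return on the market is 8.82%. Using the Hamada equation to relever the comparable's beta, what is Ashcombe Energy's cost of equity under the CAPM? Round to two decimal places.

β_L = β_U × [1 + (1 − t)(D/E)] = 0.742 × [1 + (1 − 0.25) × 0.67]
    = 0.742 × [1 + 0.75 × 0.67] = 0.742 × 1.5025 = 1.1149
E(R) = R_f + β_L × MRP = 5.57% + 1.1149 × 8.82% = 15.40%

15.40%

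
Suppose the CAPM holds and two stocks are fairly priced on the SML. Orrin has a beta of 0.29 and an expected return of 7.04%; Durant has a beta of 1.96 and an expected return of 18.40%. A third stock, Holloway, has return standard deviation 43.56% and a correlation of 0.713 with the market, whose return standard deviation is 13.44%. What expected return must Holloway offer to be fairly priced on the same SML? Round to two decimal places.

MRP = (18.40% − 7.04%) / (1.96 − 0.29) = 6.8024%
R_f = 7.04% − 0.29 × 6.8024% = 5.0673%
β_Holloway = ρ·σ_i/σ_m = 0.713 × 43.56 / 13.44 = 2.3109
E(R_Holloway) = R_f + β × MRP = 5.0673% + 2.3109 × 6.8024% = 20.79%

20.79%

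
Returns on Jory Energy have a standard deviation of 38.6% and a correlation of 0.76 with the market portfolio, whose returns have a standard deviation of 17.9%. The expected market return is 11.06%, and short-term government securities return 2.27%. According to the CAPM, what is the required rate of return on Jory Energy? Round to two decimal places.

β = ρ × σ_i / σ_m = 0.76 × 38.6% / 17.9% = 1.6389
MRP = 11.06% − 2.27% = 8.79%
E(R) = 2.27% + 1.6389 × 8.79% = 16.68%

16.68%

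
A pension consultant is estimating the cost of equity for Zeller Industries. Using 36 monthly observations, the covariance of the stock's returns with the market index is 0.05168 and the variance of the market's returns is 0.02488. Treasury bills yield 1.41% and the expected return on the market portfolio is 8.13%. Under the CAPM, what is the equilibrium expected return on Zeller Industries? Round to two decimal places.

15.37%

β = Cov(R_i, R_m) / Var(R_m) = 0.05168 / 0.02488 = 2.0772
MRP = 8.13% − 1.41% = 6.72%
E(R) = R_f + β × MRP = 1.41% + 2.0772 × 6.72% = 15.37%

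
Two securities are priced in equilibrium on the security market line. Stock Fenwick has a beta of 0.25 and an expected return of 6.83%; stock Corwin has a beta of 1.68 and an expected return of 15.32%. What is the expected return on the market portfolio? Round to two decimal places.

11.28%

Both satisfy E(R) = R_f + β·MRP, so the slope of the SML is
MRP = (15.32% − 6.83%) / (1.68 − 0.25) = 8.49% / 1.43 = 5.9371%
R_f = E(R_Fenwick) − β_Fenwick·MRP = 6.83% − 0.25 × 5.9371% = 5.3457%
E(R_m) = R_f + MRP = 5.3457% + 5.9371% = 11.28%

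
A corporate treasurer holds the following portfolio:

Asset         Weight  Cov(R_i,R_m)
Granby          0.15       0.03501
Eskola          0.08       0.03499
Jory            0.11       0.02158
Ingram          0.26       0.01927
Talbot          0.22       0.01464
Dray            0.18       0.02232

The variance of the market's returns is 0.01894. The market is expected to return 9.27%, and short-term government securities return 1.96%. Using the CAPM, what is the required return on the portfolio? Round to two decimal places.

10.71%

β_Granby = 0.03501 / 0.01894 = 1.8485
β_Eskola = 0.03499 / 0.01894 = 1.8474
β_Jory = 0.02158 / 0.01894 = 1.1394
β_Ingram = 0.01927 / 0.01894 = 1.0174
β_Talbot = 0.01464 / 0.01894 = 0.7730
β_Dray = 0.02232 / 0.01894 = 1.1785
β_P = Σ w_i β_i = 0.15×1.8485 + 0.08×1.8474 + 0.11×1.1394 + 0.26×1.0174 + 0.22×0.7730 + 0.18×1.1785 = 1.1971
MRP = 9.27% − 1.96% = 7.31%
E(R_P) = R_f + β_P × MRP = 1.96% + 1.1971 × 7.31% = 10.71%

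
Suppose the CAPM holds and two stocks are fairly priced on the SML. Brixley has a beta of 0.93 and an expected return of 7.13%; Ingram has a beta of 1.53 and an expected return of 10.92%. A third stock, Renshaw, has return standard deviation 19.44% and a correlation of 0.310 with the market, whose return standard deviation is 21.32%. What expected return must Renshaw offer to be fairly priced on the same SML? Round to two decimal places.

MRP = (10.92% − 7.13%) / (1.53 − 0.93) = 6.3167%
R_f = 7.13% − 0.93 × 6.3167% = 1.2555%
β_Renshaw = ρ·σ_i/σ_m = 0.310 × 19.44 / 21.32 = 0.2827
E(R_Renshaw) = R_f + β × MRP = 1.2555% + 0.2827 × 6.3167% = 3.04%

3.04%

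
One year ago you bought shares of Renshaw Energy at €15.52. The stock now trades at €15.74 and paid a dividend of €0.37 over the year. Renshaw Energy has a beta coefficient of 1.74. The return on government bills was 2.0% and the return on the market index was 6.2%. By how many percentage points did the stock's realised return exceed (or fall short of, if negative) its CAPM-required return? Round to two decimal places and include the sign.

Realised HPR = (P1 + D1 − P0) / P0 = (15.74 + 0.37 − 15.52) / 15.52 = 0.59 / 15.52 = 3.8015%
MRP = 6.2% − 2.0% = 4.20%
CAPM required = R_f + β·MRP = 2.0% + 1.74 × 4.2% = 9.3080%
α = realised − required = 3.8015% − 9.3080% = -5.51%

-5.51%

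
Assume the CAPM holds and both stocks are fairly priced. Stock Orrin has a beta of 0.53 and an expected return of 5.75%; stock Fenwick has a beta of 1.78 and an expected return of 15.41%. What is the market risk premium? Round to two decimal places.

7.73%

Both satisfy E(R) = R_f + β·MRP, so the slope of the SML is
MRP = (15.41% − 5.75%) / (1.78 − 0.53) = 9.66% / 1.25 = 7.7280%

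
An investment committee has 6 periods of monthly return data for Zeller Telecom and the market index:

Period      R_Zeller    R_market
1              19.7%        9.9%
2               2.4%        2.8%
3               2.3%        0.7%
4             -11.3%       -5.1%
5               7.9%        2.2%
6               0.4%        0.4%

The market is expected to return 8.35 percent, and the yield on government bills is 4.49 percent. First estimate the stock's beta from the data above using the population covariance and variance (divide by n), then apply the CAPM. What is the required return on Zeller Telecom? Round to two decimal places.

12.36%

Mean R_i = (19.7 + 2.4 + 2.3 − 11.3 + 7.9 + 0.4) / 6 = 3.5667%
Mean R_m = (9.9 + 2.8 + 0.7 − 5.1 + 2.2 + 0.4) / 6 = 1.8167%
Σ(R_i − R̄_i)(R_m − R̄_m) = 239.6533  ⇒  Cov = 239.6533 / 6 = 39.9422
Σ(R_m − R̄_m)² = 117.5483  ⇒  Var(R_m) = 117.5483 / 6 = 19.5914
β = Cov / Var(R_m) = 39.9422 / 19.5914 = 2.0388
MRP = 8.35% − 4.49% = 3.86%
E(R) = R_f + β × MRP = 4.49% + 2.0388 × 3.86% = 12.36%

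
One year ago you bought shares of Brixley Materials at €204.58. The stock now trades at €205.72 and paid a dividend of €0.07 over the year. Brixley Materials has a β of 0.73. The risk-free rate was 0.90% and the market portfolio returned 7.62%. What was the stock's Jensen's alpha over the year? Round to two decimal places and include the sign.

-5.21%

Realised HPR = (P1 + D1 − P0) / P0 = (205.72 + 0.07 − 204.58) / 204.58 = 1.21 / 204.58 = 0.5915%
MRP = 7.62% − 0.90% = 6.72%
CAPM required = R_f + β·MRP = 0.90% + 0.73 × 6.72% = 5.8056%
α = realised − required = 0.5915% − 5.8056% = -5.21%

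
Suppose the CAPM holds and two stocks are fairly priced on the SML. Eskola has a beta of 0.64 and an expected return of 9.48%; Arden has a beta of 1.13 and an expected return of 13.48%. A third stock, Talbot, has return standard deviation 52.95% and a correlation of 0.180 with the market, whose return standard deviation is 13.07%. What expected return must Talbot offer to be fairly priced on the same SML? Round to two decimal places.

10.21%

MRP = (13.48% − 9.48%) / (1.13 − 0.64) = 8.1633%
R_f = 9.48% − 0.64 × 8.1633% = 4.2555%
β_Talbot = ρ·σ_i/σ_m = 0.180 × 52.95 / 13.07 = 0.7292
E(R_Talbot) = R_f + β × MRP = 4.2555% + 0.7292 × 8.1633% = 10.21%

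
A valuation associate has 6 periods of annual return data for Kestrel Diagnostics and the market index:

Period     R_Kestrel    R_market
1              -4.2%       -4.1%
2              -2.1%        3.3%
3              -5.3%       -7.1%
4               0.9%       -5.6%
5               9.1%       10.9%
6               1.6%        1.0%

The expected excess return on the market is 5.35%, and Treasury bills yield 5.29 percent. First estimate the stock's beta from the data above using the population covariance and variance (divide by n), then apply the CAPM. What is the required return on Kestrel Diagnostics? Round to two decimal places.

Mean R_i = (-4.2 − 2.1 − 5.3 + 0.9 + 9.1 + 1.6) / 6 = 0.0000%
Mean R_m = (-4.1 + 3.3 − 7.1 − 5.6 + 10.9 + 1.0) / 6 = -0.2667%
Σ(R_i − R̄_i)(R_m − R̄_m) = 143.6700  ⇒  Cov = 143.6700 / 6 = 23.9450
Σ(R_m − R̄_m)² = 228.8533  ⇒  Var(R_m) = 228.8533 / 6 = 38.1422
β = Cov / Var(R_m) = 23.9450 / 38.1422 = 0.6278
E(R) = R_f + β × MRP = 5.29% + 0.6278 × 5.35% = 8.65%

8.65%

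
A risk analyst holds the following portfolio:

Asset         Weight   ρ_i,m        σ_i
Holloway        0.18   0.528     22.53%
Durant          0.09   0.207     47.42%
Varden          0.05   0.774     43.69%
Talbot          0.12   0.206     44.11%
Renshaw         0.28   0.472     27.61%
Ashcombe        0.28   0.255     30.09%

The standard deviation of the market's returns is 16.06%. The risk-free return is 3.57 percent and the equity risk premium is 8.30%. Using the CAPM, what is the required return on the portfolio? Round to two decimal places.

β_Holloway = 0.528 × 22.53% / 16.06% = 0.7407
β_Durant = 0.207 × 47.42% / 16.06% = 0.6112
β_Varden = 0.774 × 43.69% / 16.06% = 2.1056
β_Talbot = 0.206 × 44.11% / 16.06% = 0.5658
β_Renshaw = 0.472 × 27.61% / 16.06% = 0.8115
β_Ashcombe = 0.255 × 30.09% / 16.06% = 0.4778
β_P = Σ w_i β_i = 0.18×0.7407 + 0.09×0.6112 + 0.05×2.1056 + 0.12×0.5658 + 0.28×0.8115 + 0.28×0.4778 = 0.7225
E(R_P) = R_f + β_P × MRP = 3.57% + 0.7225 × 8.30% = 9.57%

9.57%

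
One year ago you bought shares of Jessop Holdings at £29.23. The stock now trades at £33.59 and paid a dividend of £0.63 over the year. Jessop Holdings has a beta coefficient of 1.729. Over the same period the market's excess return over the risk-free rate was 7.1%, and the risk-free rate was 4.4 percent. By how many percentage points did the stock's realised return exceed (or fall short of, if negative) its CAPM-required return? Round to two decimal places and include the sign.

+0.40%

Realised HPR = (P1 + D1 − P0) / P0 = (33.59 + 0.63 − 29.23) / 29.23 = 4.99 / 29.23 = 17.0715%
CAPM required = R_f + β·MRP = 4.4% + 1.729 × 7.1% = 16.6759%
α = realised − required = 17.0715% − 16.6759% = +0.40%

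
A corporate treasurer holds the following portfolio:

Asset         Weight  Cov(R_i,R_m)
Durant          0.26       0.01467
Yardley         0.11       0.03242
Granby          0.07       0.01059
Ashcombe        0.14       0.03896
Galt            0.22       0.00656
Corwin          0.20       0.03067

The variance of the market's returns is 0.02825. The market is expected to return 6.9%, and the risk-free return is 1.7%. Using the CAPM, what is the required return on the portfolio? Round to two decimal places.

β_Durant = 0.01467 / 0.02825 = 0.5193
β_Yardley = 0.03242 / 0.02825 = 1.1476
β_Granby = 0.01059 / 0.02825 = 0.3749
β_Ashcombe = 0.03896 / 0.02825 = 1.3791
β_Galt = 0.00656 / 0.02825 = 0.2322
β_Corwin = 0.03067 / 0.02825 = 1.0857
β_P = Σ w_i β_i = 0.26×0.5193 + 0.11×1.1476 + 0.07×0.3749 + 0.14×1.3791 + 0.22×0.2322 + 0.20×1.0857 = 0.7488
MRP = 6.9% − 1.7% = 5.20%
E(R_P) = R_f + β_P × MRP = 1.7% + 0.7488 × 5.2% = 5.59%

5.59%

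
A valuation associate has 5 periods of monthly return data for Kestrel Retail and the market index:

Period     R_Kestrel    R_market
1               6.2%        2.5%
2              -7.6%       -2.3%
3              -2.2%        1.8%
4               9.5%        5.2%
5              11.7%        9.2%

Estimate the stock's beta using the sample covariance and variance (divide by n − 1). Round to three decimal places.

1.766

Mean R_i = (6.2 − 7.6 − 2.2 + 9.5 + 11.7) / 5 = 3.5200%
Mean R_m = (2.5 − 2.3 + 1.8 + 5.2 + 9.2) / 5 = 3.2800%
Σ(R_i − R̄_i)(R_m − R̄_m) = 128.3320  ⇒  Cov = 128.3320 / 4 = 32.0830
Σ(R_m − R̄_m)² = 72.6680  ⇒  Var(R_m) = 72.6680 / 4 = 18.1670
β = Cov / Var(R_m) = 32.0830 / 18.1670 = 1.7660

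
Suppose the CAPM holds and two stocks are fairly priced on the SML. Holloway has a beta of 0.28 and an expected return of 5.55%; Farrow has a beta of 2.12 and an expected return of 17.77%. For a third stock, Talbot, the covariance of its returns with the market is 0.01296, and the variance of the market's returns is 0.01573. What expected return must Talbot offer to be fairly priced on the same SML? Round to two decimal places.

MRP = (17.77% − 5.55%) / (2.12 − 0.28) = 6.6413%
R_f = 5.55% − 0.28 × 6.6413% = 3.6904%
β_Talbot = Cov / Var(R_m) = 0.01296 / 0.01573 = 0.8239
E(R_Talbot) = R_f + β × MRP = 3.6904% + 0.8239 × 6.6413% = 9.16%

9.16%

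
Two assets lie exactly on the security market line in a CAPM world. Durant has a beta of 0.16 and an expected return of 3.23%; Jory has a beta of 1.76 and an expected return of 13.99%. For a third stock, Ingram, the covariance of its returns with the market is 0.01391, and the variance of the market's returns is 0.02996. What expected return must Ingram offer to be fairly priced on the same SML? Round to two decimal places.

MRP = (13.99% − 3.23%) / (1.76 − 0.16) = 6.7250%
R_f = 3.23% − 0.16 × 6.7250% = 2.1540%
β_Ingram = Cov / Var(R_m) = 0.01391 / 0.02996 = 0.4643
E(R_Ingram) = R_f + β × MRP = 2.1540% + 0.4643 × 6.7250% = 5.28%

5.28%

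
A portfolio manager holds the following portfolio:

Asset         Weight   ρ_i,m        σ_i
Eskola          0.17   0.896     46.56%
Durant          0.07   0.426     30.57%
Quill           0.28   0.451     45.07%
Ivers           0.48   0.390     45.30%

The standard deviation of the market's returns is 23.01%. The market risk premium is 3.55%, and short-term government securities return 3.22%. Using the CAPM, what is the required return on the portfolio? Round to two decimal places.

6.64%

β_Eskola = 0.896 × 46.56% / 23.01% = 1.8130
β_Durant = 0.426 × 30.57% / 23.01% = 0.5660
β_Quill = 0.451 × 45.07% / 23.01% = 0.8834
β_Ivers = 0.390 × 45.30% / 23.01% = 0.7678
β_P = Σ w_i β_i = 0.17×1.8130 + 0.07×0.5660 + 0.28×0.8834 + 0.48×0.7678 = 0.9637
E(R_P) = R_f + β_P × MRP = 3.22% + 0.9637 × 3.55% = 6.64%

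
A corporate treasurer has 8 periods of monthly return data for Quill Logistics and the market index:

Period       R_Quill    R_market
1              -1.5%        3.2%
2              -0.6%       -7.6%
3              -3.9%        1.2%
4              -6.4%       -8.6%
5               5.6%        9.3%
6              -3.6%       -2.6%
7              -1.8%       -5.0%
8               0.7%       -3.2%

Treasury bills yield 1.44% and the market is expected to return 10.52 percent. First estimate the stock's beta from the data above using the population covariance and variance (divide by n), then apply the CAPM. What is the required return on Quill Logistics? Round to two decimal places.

Mean R_i = (-1.5 − 0.6 − 3.9 − 6.4 + 5.6 − 3.6 − 1.8 + 0.7) / 8 = -1.4375%
Mean R_m = (3.2 − 7.6 + 1.2 − 8.6 + 9.3 − 2.6 − 5.0 − 3.2) / 8 = -1.6625%
Σ(R_i − R̄_i)(R_m − R̄_m) = 99.2013  ⇒  Cov = 99.2013 / 8 = 12.4002
Σ(R_m − R̄_m)² = 249.7788  ⇒  Var(R_m) = 249.7788 / 8 = 31.2224
β = Cov / Var(R_m) = 12.4002 / 31.2224 = 0.3972
MRP = 10.52% − 1.44% = 9.08%
E(R) = R_f + β × MRP = 1.44% + 0.3972 × 9.08% = 5.05%

5.05%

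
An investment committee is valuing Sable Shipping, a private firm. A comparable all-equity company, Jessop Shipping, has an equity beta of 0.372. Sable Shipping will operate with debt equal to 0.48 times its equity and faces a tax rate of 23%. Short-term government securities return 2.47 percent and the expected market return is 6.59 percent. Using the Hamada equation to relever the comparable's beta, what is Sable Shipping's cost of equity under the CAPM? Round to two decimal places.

β_L = β_U × [1 + (1 − t)(D/E)] = 0.372 × [1 + (1 − 0.23) × 0.48]
    = 0.372 × [1 + 0.77 × 0.48] = 0.372 × 1.3696 = 0.5095
MRP = 6.59% − 2.47% = 4.12%
E(R) = R_f + β_L × MRP = 2.47% + 0.5095 × 4.12% = 4.57%

4.57%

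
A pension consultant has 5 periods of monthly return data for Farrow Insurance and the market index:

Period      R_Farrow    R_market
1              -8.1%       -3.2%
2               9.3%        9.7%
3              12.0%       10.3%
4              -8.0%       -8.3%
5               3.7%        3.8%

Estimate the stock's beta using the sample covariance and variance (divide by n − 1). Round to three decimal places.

1.132

Mean R_i = (-8.1 + 9.3 + 12.0 − 8.0 + 3.7) / 5 = 1.7800%
Mean R_m = (-3.2 + 9.7 + 10.3 − 8.3 + 3.8) / 5 = 2.4600%
Σ(R_i − R̄_i)(R_m − R̄_m) = 298.2960  ⇒  Cov = 298.2960 / 4 = 74.5740
Σ(R_m − R̄_m)² = 263.4920  ⇒  Var(R_m) = 263.4920 / 4 = 65.8730
β = Cov / Var(R_m) = 74.5740 / 65.8730 = 1.1321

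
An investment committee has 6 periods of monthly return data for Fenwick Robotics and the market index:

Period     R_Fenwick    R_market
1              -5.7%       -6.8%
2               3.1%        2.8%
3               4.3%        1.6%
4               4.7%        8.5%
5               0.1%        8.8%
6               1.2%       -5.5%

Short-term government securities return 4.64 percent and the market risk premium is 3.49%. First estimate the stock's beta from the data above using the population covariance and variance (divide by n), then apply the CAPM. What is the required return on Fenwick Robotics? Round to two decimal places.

Mean R_i = (-5.7 + 3.1 + 4.3 + 4.7 + 0.1 + 1.2) / 6 = 1.2833%
Mean R_m = (-6.8 + 2.8 + 1.6 + 8.5 + 8.8 − 5.5) / 6 = 1.5667%
Σ(R_i − R̄_i)(R_m − R̄_m) = 76.4867  ⇒  Cov = 76.4867 / 6 = 12.7478
Σ(R_m − R̄_m)² = 221.8533  ⇒  Var(R_m) = 221.8533 / 6 = 36.9756
β = Cov / Var(R_m) = 12.7478 / 36.9756 = 0.3448
E(R) = R_f + β × MRP = 4.64% + 0.3448 × 3.49% = 5.84%

5.84%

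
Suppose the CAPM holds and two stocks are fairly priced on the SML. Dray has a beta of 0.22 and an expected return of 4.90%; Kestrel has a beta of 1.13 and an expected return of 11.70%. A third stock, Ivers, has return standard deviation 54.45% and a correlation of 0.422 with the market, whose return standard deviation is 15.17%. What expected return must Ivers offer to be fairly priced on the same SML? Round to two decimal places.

MRP = (11.70% − 4.90%) / (1.13 − 0.22) = 7.4725%
R_f = 4.90% − 0.22 × 7.4725% = 3.2561%
β_Ivers = ρ·σ_i/σ_m = 0.422 × 54.45 / 15.17 = 1.5147
E(R_Ivers) = R_f + β × MRP = 3.2561% + 1.5147 × 7.4725% = 14.57%

14.57%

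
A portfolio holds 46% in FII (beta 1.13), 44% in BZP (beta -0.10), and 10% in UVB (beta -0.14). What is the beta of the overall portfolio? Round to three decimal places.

β_P = Σ w_i β_i = 0.46×1.13 + 0.44×-0.10 + 0.10×-0.14 = 0.4618

0.462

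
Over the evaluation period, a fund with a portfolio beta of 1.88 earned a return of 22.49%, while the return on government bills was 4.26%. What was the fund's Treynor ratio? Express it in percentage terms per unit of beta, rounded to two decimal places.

9.70%

Treynor = (R_P − R_f) / β_P = (22.49% − 4.26%) / 1.8800 = 18.23% / 1.8800 = 9.70%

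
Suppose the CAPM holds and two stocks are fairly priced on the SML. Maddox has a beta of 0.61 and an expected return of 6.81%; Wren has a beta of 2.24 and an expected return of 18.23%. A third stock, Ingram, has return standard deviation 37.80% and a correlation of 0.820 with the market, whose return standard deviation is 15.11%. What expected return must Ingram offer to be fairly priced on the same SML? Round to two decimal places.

16.91%

MRP = (18.23% − 6.81%) / (2.24 − 0.61) = 7.0061%
R_f = 6.81% − 0.61 × 7.0061% = 2.5363%
β_Ingram = ρ·σ_i/σ_m = 0.820 × 37.80 / 15.11 = 2.0514
E(R_Ingram) = R_f + β × MRP = 2.5363% + 2.0514 × 7.0061% = 16.91%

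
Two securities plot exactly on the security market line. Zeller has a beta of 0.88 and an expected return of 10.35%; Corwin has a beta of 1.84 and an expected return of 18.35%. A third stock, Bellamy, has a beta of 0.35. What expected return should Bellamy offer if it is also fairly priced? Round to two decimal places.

5.93%

MRP (SML slope) = (18.35% − 10.35%) / (1.84 − 0.88) = 8.00% / 0.96 = 8.3333%
R_f (intercept) = 10.35% − 0.88 × 8.3333% = 3.0167%
E(R_Bellamy) = R_f + β × MRP = 3.0167% + 0.35 × 8.3333% = 5.93%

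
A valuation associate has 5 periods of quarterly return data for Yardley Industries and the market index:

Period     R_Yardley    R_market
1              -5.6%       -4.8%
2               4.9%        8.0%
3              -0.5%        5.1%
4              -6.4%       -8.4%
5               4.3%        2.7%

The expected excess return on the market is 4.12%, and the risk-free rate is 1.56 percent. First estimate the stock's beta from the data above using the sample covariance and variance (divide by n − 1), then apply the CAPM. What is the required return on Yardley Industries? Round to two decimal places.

Mean R_i = (-5.6 + 4.9 − 0.5 − 6.4 + 4.3) / 5 = -0.6600%
Mean R_m = (-4.8 + 8.0 + 5.1 − 8.4 + 2.7) / 5 = 0.5200%
Σ(R_i − R̄_i)(R_m − R̄_m) = 130.6160  ⇒  Cov = 130.6160 / 4 = 32.6540
Σ(R_m − R̄_m)² = 189.5480  ⇒  Var(R_m) = 189.5480 / 4 = 47.3870
β = Cov / Var(R_m) = 32.6540 / 47.3870 = 0.6891
E(R) = R_f + β × MRP = 1.56% + 0.6891 × 4.12% = 4.40%

4.40%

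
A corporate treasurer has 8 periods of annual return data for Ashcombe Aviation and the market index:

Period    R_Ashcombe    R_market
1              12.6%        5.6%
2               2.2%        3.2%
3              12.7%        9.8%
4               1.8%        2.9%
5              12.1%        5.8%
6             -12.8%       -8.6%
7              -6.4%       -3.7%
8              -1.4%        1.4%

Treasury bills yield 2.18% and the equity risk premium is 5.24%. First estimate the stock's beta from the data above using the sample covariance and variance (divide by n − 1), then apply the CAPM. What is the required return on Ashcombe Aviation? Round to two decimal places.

Mean R_i = (12.6 + 2.2 + 12.7 + 1.8 + 12.1 − 12.8 − 6.4 − 1.4) / 8 = 2.6000%
Mean R_m = (5.6 + 3.2 + 9.8 + 2.9 + 5.8 − 8.6 − 3.7 + 1.4) / 8 = 2.0500%
Σ(R_i − R̄_i)(R_m − R̄_m) = 366.6200  ⇒  Cov = 366.6200 / 7 = 52.3743
Σ(R_m − R̄_m)² = 235.6800  ⇒  Var(R_m) = 235.6800 / 7 = 33.6686
β = Cov / Var(R_m) = 52.3743 / 33.6686 = 1.5556
E(R) = R_f + β × MRP = 2.18% + 1.5556 × 5.24% = 10.33%

10.33%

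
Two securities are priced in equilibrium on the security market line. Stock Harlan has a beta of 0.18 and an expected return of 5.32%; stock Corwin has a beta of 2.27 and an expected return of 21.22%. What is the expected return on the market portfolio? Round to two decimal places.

Both satisfy E(R) = R_f + β·MRP, so the slope of the SML is
MRP = (21.22% − 5.32%) / (2.27 − 0.18) = 15.90% / 2.09 = 7.6077%
R_f = E(R_Harlan) − β_Harlan·MRP = 5.32% − 0.18 × 7.6077% = 3.9506%
E(R_m) = R_f + MRP = 3.9506% + 7.6077% = 11.56%

11.56%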